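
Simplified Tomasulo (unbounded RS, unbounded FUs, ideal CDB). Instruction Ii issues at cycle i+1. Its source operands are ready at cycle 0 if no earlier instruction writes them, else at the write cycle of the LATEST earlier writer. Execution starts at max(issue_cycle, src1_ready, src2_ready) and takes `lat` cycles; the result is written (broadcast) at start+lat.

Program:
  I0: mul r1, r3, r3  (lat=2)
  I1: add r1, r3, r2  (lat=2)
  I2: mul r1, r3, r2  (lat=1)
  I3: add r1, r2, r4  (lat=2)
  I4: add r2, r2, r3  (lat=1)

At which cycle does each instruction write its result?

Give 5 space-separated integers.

Answer: 3 4 4 6 6

Derivation:
I0 mul r1: issue@1 deps=(None,None) exec_start@1 write@3
I1 add r1: issue@2 deps=(None,None) exec_start@2 write@4
I2 mul r1: issue@3 deps=(None,None) exec_start@3 write@4
I3 add r1: issue@4 deps=(None,None) exec_start@4 write@6
I4 add r2: issue@5 deps=(None,None) exec_start@5 write@6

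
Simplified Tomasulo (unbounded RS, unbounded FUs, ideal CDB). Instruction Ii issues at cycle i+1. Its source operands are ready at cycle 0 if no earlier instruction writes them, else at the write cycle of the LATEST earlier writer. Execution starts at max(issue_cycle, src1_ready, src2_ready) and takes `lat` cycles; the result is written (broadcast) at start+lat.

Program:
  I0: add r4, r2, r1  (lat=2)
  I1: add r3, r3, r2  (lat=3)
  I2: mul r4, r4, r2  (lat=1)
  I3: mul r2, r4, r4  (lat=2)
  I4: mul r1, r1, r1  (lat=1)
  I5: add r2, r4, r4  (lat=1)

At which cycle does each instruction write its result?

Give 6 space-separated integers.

I0 add r4: issue@1 deps=(None,None) exec_start@1 write@3
I1 add r3: issue@2 deps=(None,None) exec_start@2 write@5
I2 mul r4: issue@3 deps=(0,None) exec_start@3 write@4
I3 mul r2: issue@4 deps=(2,2) exec_start@4 write@6
I4 mul r1: issue@5 deps=(None,None) exec_start@5 write@6
I5 add r2: issue@6 deps=(2,2) exec_start@6 write@7

Answer: 3 5 4 6 6 7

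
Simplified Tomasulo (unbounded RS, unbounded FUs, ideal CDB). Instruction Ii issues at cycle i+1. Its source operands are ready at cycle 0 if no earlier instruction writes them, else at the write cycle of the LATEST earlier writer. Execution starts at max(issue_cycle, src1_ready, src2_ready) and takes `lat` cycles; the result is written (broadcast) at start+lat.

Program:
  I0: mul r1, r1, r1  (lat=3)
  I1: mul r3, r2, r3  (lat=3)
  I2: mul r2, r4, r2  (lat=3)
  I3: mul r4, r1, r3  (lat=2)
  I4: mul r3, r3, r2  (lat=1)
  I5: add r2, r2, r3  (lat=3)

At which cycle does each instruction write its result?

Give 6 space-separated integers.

I0 mul r1: issue@1 deps=(None,None) exec_start@1 write@4
I1 mul r3: issue@2 deps=(None,None) exec_start@2 write@5
I2 mul r2: issue@3 deps=(None,None) exec_start@3 write@6
I3 mul r4: issue@4 deps=(0,1) exec_start@5 write@7
I4 mul r3: issue@5 deps=(1,2) exec_start@6 write@7
I5 add r2: issue@6 deps=(2,4) exec_start@7 write@10

Answer: 4 5 6 7 7 10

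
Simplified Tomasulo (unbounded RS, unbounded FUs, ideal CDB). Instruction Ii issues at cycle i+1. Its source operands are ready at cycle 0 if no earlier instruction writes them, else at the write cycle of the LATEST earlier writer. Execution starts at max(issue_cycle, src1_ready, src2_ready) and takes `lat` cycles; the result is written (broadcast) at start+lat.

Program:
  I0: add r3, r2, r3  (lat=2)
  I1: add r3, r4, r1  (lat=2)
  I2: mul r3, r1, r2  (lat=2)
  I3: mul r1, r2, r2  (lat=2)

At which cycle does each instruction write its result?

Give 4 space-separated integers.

I0 add r3: issue@1 deps=(None,None) exec_start@1 write@3
I1 add r3: issue@2 deps=(None,None) exec_start@2 write@4
I2 mul r3: issue@3 deps=(None,None) exec_start@3 write@5
I3 mul r1: issue@4 deps=(None,None) exec_start@4 write@6

Answer: 3 4 5 6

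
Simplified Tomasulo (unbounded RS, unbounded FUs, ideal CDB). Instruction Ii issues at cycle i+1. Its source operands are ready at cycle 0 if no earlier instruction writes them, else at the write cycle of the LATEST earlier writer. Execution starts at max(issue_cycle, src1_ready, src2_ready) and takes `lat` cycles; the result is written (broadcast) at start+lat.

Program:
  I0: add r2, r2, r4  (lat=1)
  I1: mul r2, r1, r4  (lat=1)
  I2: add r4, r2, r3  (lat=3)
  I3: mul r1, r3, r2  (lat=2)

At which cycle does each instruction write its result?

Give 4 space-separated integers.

Answer: 2 3 6 6

Derivation:
I0 add r2: issue@1 deps=(None,None) exec_start@1 write@2
I1 mul r2: issue@2 deps=(None,None) exec_start@2 write@3
I2 add r4: issue@3 deps=(1,None) exec_start@3 write@6
I3 mul r1: issue@4 deps=(None,1) exec_start@4 write@6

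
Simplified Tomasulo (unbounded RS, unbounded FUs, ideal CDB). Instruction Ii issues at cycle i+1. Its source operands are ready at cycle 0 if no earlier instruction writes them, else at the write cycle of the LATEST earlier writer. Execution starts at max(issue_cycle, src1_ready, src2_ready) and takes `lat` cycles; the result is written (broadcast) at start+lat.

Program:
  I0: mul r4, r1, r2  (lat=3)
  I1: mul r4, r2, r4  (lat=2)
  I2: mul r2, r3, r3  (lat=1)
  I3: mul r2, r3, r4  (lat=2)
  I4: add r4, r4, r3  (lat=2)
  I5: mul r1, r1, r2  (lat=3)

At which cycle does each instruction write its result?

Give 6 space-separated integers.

I0 mul r4: issue@1 deps=(None,None) exec_start@1 write@4
I1 mul r4: issue@2 deps=(None,0) exec_start@4 write@6
I2 mul r2: issue@3 deps=(None,None) exec_start@3 write@4
I3 mul r2: issue@4 deps=(None,1) exec_start@6 write@8
I4 add r4: issue@5 deps=(1,None) exec_start@6 write@8
I5 mul r1: issue@6 deps=(None,3) exec_start@8 write@11

Answer: 4 6 4 8 8 11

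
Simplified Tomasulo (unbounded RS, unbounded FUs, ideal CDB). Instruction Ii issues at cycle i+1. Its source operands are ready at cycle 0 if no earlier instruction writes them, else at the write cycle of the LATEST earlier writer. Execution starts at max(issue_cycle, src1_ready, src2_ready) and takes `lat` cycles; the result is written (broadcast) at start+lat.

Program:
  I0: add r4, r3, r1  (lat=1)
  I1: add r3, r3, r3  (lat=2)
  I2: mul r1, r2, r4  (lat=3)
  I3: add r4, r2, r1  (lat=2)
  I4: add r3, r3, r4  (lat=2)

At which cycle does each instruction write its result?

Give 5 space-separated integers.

I0 add r4: issue@1 deps=(None,None) exec_start@1 write@2
I1 add r3: issue@2 deps=(None,None) exec_start@2 write@4
I2 mul r1: issue@3 deps=(None,0) exec_start@3 write@6
I3 add r4: issue@4 deps=(None,2) exec_start@6 write@8
I4 add r3: issue@5 deps=(1,3) exec_start@8 write@10

Answer: 2 4 6 8 10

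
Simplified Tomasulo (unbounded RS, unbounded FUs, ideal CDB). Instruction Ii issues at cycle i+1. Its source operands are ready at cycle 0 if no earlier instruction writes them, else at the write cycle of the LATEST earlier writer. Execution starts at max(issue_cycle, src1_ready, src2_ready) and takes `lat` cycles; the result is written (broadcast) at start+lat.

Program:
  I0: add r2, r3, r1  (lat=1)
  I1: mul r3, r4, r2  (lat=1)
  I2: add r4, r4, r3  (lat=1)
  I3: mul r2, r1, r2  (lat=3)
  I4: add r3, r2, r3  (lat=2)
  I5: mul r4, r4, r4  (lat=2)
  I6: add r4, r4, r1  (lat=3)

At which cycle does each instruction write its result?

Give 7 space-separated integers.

Answer: 2 3 4 7 9 8 11

Derivation:
I0 add r2: issue@1 deps=(None,None) exec_start@1 write@2
I1 mul r3: issue@2 deps=(None,0) exec_start@2 write@3
I2 add r4: issue@3 deps=(None,1) exec_start@3 write@4
I3 mul r2: issue@4 deps=(None,0) exec_start@4 write@7
I4 add r3: issue@5 deps=(3,1) exec_start@7 write@9
I5 mul r4: issue@6 deps=(2,2) exec_start@6 write@8
I6 add r4: issue@7 deps=(5,None) exec_start@8 write@11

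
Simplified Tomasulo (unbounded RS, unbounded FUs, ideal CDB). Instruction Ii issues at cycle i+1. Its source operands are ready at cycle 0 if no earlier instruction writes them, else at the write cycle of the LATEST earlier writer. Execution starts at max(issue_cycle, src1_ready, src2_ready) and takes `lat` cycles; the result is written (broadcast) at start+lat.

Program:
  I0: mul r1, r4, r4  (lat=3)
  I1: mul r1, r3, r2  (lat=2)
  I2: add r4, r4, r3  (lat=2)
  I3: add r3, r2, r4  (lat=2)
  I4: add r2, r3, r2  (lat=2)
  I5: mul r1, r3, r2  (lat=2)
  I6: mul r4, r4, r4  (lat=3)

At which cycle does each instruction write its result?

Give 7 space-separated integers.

I0 mul r1: issue@1 deps=(None,None) exec_start@1 write@4
I1 mul r1: issue@2 deps=(None,None) exec_start@2 write@4
I2 add r4: issue@3 deps=(None,None) exec_start@3 write@5
I3 add r3: issue@4 deps=(None,2) exec_start@5 write@7
I4 add r2: issue@5 deps=(3,None) exec_start@7 write@9
I5 mul r1: issue@6 deps=(3,4) exec_start@9 write@11
I6 mul r4: issue@7 deps=(2,2) exec_start@7 write@10

Answer: 4 4 5 7 9 11 10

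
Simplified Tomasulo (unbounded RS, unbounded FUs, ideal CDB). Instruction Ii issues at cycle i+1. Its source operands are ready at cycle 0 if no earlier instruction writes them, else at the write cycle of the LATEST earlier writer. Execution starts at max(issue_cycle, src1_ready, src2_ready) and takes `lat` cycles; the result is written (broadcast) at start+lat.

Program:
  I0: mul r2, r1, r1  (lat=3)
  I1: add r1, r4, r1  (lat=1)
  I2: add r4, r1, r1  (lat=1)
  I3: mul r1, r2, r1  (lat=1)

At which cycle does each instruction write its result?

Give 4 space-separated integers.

Answer: 4 3 4 5

Derivation:
I0 mul r2: issue@1 deps=(None,None) exec_start@1 write@4
I1 add r1: issue@2 deps=(None,None) exec_start@2 write@3
I2 add r4: issue@3 deps=(1,1) exec_start@3 write@4
I3 mul r1: issue@4 deps=(0,1) exec_start@4 write@5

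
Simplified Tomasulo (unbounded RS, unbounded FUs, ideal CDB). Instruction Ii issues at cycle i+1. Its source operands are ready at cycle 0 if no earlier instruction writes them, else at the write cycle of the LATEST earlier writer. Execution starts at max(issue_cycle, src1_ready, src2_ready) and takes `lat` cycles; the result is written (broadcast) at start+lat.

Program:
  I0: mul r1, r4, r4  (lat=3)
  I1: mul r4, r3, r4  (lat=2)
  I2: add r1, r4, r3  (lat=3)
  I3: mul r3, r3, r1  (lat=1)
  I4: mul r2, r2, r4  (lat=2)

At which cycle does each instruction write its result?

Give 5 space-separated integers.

Answer: 4 4 7 8 7

Derivation:
I0 mul r1: issue@1 deps=(None,None) exec_start@1 write@4
I1 mul r4: issue@2 deps=(None,None) exec_start@2 write@4
I2 add r1: issue@3 deps=(1,None) exec_start@4 write@7
I3 mul r3: issue@4 deps=(None,2) exec_start@7 write@8
I4 mul r2: issue@5 deps=(None,1) exec_start@5 write@7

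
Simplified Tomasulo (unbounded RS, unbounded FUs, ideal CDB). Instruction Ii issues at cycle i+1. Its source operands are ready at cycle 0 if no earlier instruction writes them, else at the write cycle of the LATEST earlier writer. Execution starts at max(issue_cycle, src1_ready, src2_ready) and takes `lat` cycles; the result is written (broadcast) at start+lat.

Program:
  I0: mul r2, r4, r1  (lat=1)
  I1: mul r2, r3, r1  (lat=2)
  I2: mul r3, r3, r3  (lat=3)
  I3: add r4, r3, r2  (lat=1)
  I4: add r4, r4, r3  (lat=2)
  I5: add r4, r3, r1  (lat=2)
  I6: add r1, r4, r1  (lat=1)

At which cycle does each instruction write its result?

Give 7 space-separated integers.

I0 mul r2: issue@1 deps=(None,None) exec_start@1 write@2
I1 mul r2: issue@2 deps=(None,None) exec_start@2 write@4
I2 mul r3: issue@3 deps=(None,None) exec_start@3 write@6
I3 add r4: issue@4 deps=(2,1) exec_start@6 write@7
I4 add r4: issue@5 deps=(3,2) exec_start@7 write@9
I5 add r4: issue@6 deps=(2,None) exec_start@6 write@8
I6 add r1: issue@7 deps=(5,None) exec_start@8 write@9

Answer: 2 4 6 7 9 8 9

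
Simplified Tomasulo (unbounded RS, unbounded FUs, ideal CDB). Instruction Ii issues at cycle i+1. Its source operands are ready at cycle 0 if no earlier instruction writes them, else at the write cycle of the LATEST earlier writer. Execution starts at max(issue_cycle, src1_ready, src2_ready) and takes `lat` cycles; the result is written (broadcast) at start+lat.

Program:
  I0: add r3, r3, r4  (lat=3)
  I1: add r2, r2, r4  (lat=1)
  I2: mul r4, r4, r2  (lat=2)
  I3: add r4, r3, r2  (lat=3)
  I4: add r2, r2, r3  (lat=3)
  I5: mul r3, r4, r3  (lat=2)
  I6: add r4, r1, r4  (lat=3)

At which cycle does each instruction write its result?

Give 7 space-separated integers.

I0 add r3: issue@1 deps=(None,None) exec_start@1 write@4
I1 add r2: issue@2 deps=(None,None) exec_start@2 write@3
I2 mul r4: issue@3 deps=(None,1) exec_start@3 write@5
I3 add r4: issue@4 deps=(0,1) exec_start@4 write@7
I4 add r2: issue@5 deps=(1,0) exec_start@5 write@8
I5 mul r3: issue@6 deps=(3,0) exec_start@7 write@9
I6 add r4: issue@7 deps=(None,3) exec_start@7 write@10

Answer: 4 3 5 7 8 9 10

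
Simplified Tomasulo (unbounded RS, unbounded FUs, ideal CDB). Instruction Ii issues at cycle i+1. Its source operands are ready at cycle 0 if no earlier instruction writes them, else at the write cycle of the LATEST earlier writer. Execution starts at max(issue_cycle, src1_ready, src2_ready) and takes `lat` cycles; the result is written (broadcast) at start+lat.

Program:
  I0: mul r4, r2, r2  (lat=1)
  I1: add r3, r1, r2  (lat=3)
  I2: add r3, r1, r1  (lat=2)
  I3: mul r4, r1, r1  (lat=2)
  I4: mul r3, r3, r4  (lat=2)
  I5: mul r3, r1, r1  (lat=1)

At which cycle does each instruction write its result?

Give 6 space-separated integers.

I0 mul r4: issue@1 deps=(None,None) exec_start@1 write@2
I1 add r3: issue@2 deps=(None,None) exec_start@2 write@5
I2 add r3: issue@3 deps=(None,None) exec_start@3 write@5
I3 mul r4: issue@4 deps=(None,None) exec_start@4 write@6
I4 mul r3: issue@5 deps=(2,3) exec_start@6 write@8
I5 mul r3: issue@6 deps=(None,None) exec_start@6 write@7

Answer: 2 5 5 6 8 7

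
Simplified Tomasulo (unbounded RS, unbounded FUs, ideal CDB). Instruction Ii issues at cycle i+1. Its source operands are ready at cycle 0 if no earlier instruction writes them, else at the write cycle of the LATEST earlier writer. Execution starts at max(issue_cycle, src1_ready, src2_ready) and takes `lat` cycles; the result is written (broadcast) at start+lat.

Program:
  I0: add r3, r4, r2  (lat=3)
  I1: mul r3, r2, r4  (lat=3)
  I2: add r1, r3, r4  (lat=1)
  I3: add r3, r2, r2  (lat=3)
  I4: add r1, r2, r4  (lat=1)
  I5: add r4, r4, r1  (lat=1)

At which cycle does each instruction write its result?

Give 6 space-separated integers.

I0 add r3: issue@1 deps=(None,None) exec_start@1 write@4
I1 mul r3: issue@2 deps=(None,None) exec_start@2 write@5
I2 add r1: issue@3 deps=(1,None) exec_start@5 write@6
I3 add r3: issue@4 deps=(None,None) exec_start@4 write@7
I4 add r1: issue@5 deps=(None,None) exec_start@5 write@6
I5 add r4: issue@6 deps=(None,4) exec_start@6 write@7

Answer: 4 5 6 7 6 7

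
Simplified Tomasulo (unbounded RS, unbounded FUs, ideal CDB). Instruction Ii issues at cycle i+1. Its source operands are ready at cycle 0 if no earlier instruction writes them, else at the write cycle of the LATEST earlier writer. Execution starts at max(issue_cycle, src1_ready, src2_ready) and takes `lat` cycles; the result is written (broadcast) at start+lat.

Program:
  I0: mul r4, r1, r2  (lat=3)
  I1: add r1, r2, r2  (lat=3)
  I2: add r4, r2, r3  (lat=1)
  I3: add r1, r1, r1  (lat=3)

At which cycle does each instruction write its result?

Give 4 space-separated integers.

Answer: 4 5 4 8

Derivation:
I0 mul r4: issue@1 deps=(None,None) exec_start@1 write@4
I1 add r1: issue@2 deps=(None,None) exec_start@2 write@5
I2 add r4: issue@3 deps=(None,None) exec_start@3 write@4
I3 add r1: issue@4 deps=(1,1) exec_start@5 write@8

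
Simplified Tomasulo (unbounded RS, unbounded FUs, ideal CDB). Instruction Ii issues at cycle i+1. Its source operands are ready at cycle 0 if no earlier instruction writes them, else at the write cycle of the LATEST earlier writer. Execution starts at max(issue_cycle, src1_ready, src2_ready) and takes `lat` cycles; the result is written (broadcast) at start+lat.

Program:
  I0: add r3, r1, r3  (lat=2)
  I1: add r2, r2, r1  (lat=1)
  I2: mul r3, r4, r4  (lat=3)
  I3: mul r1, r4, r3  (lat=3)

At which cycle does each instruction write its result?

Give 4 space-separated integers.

I0 add r3: issue@1 deps=(None,None) exec_start@1 write@3
I1 add r2: issue@2 deps=(None,None) exec_start@2 write@3
I2 mul r3: issue@3 deps=(None,None) exec_start@3 write@6
I3 mul r1: issue@4 deps=(None,2) exec_start@6 write@9

Answer: 3 3 6 9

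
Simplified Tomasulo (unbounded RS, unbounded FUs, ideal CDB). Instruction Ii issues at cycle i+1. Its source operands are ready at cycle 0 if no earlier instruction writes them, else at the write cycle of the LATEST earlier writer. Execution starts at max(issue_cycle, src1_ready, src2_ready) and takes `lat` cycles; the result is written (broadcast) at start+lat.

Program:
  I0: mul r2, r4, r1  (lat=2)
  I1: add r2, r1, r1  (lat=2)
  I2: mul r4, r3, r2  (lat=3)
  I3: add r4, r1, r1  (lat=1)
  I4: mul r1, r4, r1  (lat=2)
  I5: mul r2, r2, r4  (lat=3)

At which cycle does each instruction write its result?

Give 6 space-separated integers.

Answer: 3 4 7 5 7 9

Derivation:
I0 mul r2: issue@1 deps=(None,None) exec_start@1 write@3
I1 add r2: issue@2 deps=(None,None) exec_start@2 write@4
I2 mul r4: issue@3 deps=(None,1) exec_start@4 write@7
I3 add r4: issue@4 deps=(None,None) exec_start@4 write@5
I4 mul r1: issue@5 deps=(3,None) exec_start@5 write@7
I5 mul r2: issue@6 deps=(1,3) exec_start@6 write@9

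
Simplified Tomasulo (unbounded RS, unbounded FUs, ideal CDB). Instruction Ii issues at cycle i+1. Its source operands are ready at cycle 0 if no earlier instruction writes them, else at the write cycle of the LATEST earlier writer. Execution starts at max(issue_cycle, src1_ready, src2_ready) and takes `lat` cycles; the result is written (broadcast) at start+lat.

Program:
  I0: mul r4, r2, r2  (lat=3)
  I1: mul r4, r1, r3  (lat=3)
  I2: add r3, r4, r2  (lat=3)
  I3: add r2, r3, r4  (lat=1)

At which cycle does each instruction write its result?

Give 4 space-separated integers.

I0 mul r4: issue@1 deps=(None,None) exec_start@1 write@4
I1 mul r4: issue@2 deps=(None,None) exec_start@2 write@5
I2 add r3: issue@3 deps=(1,None) exec_start@5 write@8
I3 add r2: issue@4 deps=(2,1) exec_start@8 write@9

Answer: 4 5 8 9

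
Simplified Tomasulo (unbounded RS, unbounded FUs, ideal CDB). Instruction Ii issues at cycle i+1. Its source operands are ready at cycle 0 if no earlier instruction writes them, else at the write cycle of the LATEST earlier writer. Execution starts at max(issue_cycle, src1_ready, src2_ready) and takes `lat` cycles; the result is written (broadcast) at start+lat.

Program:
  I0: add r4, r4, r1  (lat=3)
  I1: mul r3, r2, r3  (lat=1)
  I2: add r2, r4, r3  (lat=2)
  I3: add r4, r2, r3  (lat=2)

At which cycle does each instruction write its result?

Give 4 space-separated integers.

I0 add r4: issue@1 deps=(None,None) exec_start@1 write@4
I1 mul r3: issue@2 deps=(None,None) exec_start@2 write@3
I2 add r2: issue@3 deps=(0,1) exec_start@4 write@6
I3 add r4: issue@4 deps=(2,1) exec_start@6 write@8

Answer: 4 3 6 8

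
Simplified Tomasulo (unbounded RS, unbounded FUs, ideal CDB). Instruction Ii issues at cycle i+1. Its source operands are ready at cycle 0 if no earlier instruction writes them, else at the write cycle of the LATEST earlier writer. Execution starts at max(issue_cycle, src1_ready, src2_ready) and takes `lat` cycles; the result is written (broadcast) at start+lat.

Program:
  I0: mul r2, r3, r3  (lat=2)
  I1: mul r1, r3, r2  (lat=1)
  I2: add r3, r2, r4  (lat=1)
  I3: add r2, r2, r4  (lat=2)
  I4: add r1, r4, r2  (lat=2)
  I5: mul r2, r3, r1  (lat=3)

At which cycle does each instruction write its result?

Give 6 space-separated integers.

Answer: 3 4 4 6 8 11

Derivation:
I0 mul r2: issue@1 deps=(None,None) exec_start@1 write@3
I1 mul r1: issue@2 deps=(None,0) exec_start@3 write@4
I2 add r3: issue@3 deps=(0,None) exec_start@3 write@4
I3 add r2: issue@4 deps=(0,None) exec_start@4 write@6
I4 add r1: issue@5 deps=(None,3) exec_start@6 write@8
I5 mul r2: issue@6 deps=(2,4) exec_start@8 write@11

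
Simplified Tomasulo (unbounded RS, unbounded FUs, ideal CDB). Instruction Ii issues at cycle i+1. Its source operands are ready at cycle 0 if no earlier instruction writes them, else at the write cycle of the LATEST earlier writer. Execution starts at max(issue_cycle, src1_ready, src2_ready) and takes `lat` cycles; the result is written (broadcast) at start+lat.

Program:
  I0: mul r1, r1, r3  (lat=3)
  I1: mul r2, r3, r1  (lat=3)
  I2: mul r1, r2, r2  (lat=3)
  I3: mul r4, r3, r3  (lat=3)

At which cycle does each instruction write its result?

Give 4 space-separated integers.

Answer: 4 7 10 7

Derivation:
I0 mul r1: issue@1 deps=(None,None) exec_start@1 write@4
I1 mul r2: issue@2 deps=(None,0) exec_start@4 write@7
I2 mul r1: issue@3 deps=(1,1) exec_start@7 write@10
I3 mul r4: issue@4 deps=(None,None) exec_start@4 write@7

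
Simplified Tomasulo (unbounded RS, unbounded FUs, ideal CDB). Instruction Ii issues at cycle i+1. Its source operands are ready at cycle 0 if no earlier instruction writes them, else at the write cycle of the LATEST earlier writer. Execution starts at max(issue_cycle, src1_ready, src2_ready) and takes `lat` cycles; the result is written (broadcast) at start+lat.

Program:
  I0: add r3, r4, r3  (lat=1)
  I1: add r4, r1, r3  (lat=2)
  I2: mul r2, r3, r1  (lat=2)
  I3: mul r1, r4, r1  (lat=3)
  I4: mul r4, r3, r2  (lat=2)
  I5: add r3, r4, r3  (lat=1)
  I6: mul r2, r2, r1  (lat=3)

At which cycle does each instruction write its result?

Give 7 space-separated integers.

I0 add r3: issue@1 deps=(None,None) exec_start@1 write@2
I1 add r4: issue@2 deps=(None,0) exec_start@2 write@4
I2 mul r2: issue@3 deps=(0,None) exec_start@3 write@5
I3 mul r1: issue@4 deps=(1,None) exec_start@4 write@7
I4 mul r4: issue@5 deps=(0,2) exec_start@5 write@7
I5 add r3: issue@6 deps=(4,0) exec_start@7 write@8
I6 mul r2: issue@7 deps=(2,3) exec_start@7 write@10

Answer: 2 4 5 7 7 8 10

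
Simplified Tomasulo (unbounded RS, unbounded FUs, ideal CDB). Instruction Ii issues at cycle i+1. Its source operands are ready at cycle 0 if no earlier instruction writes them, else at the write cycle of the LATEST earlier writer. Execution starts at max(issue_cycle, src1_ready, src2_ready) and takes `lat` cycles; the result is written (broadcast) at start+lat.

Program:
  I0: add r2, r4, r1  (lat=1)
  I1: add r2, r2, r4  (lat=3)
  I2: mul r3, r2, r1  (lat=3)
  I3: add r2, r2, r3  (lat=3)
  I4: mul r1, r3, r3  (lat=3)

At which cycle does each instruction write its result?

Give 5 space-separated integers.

I0 add r2: issue@1 deps=(None,None) exec_start@1 write@2
I1 add r2: issue@2 deps=(0,None) exec_start@2 write@5
I2 mul r3: issue@3 deps=(1,None) exec_start@5 write@8
I3 add r2: issue@4 deps=(1,2) exec_start@8 write@11
I4 mul r1: issue@5 deps=(2,2) exec_start@8 write@11

Answer: 2 5 8 11 11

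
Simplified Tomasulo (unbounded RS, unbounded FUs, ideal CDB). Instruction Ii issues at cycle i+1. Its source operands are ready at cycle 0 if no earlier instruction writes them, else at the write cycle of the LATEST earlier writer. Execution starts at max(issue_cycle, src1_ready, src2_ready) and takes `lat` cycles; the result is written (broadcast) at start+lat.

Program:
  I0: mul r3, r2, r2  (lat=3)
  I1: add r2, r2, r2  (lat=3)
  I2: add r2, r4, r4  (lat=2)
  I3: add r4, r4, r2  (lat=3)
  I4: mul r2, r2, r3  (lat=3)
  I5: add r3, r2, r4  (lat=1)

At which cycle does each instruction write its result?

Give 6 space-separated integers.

I0 mul r3: issue@1 deps=(None,None) exec_start@1 write@4
I1 add r2: issue@2 deps=(None,None) exec_start@2 write@5
I2 add r2: issue@3 deps=(None,None) exec_start@3 write@5
I3 add r4: issue@4 deps=(None,2) exec_start@5 write@8
I4 mul r2: issue@5 deps=(2,0) exec_start@5 write@8
I5 add r3: issue@6 deps=(4,3) exec_start@8 write@9

Answer: 4 5 5 8 8 9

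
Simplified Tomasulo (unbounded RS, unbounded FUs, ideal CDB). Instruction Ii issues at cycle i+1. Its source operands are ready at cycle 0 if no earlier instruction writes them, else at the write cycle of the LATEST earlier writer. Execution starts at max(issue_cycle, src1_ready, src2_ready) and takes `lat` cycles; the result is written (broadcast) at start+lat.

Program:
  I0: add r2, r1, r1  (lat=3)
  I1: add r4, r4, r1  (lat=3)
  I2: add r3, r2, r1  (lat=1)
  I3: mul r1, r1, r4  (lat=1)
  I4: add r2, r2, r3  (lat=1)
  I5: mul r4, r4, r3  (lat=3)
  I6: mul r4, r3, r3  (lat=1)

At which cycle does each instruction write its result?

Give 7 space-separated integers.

Answer: 4 5 5 6 6 9 8

Derivation:
I0 add r2: issue@1 deps=(None,None) exec_start@1 write@4
I1 add r4: issue@2 deps=(None,None) exec_start@2 write@5
I2 add r3: issue@3 deps=(0,None) exec_start@4 write@5
I3 mul r1: issue@4 deps=(None,1) exec_start@5 write@6
I4 add r2: issue@5 deps=(0,2) exec_start@5 write@6
I5 mul r4: issue@6 deps=(1,2) exec_start@6 write@9
I6 mul r4: issue@7 deps=(2,2) exec_start@7 write@8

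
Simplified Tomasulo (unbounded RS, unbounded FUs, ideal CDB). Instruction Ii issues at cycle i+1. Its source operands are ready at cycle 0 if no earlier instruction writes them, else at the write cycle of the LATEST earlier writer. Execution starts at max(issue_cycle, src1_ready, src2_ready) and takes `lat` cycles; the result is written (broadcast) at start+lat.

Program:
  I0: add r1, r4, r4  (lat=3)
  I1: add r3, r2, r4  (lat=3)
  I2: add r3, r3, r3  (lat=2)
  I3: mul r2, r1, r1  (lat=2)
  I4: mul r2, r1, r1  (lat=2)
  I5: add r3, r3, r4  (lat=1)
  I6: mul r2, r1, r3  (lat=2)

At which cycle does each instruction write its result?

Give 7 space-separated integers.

I0 add r1: issue@1 deps=(None,None) exec_start@1 write@4
I1 add r3: issue@2 deps=(None,None) exec_start@2 write@5
I2 add r3: issue@3 deps=(1,1) exec_start@5 write@7
I3 mul r2: issue@4 deps=(0,0) exec_start@4 write@6
I4 mul r2: issue@5 deps=(0,0) exec_start@5 write@7
I5 add r3: issue@6 deps=(2,None) exec_start@7 write@8
I6 mul r2: issue@7 deps=(0,5) exec_start@8 write@10

Answer: 4 5 7 6 7 8 10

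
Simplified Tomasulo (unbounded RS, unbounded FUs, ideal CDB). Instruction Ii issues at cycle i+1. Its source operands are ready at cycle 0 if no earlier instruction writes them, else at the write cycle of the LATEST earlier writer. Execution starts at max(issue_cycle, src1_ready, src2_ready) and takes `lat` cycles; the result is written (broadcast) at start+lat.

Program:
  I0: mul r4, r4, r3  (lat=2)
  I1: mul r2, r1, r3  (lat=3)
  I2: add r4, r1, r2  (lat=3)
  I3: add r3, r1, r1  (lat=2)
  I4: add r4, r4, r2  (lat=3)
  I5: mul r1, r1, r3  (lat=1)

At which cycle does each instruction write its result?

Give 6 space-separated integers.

Answer: 3 5 8 6 11 7

Derivation:
I0 mul r4: issue@1 deps=(None,None) exec_start@1 write@3
I1 mul r2: issue@2 deps=(None,None) exec_start@2 write@5
I2 add r4: issue@3 deps=(None,1) exec_start@5 write@8
I3 add r3: issue@4 deps=(None,None) exec_start@4 write@6
I4 add r4: issue@5 deps=(2,1) exec_start@8 write@11
I5 mul r1: issue@6 deps=(None,3) exec_start@6 write@7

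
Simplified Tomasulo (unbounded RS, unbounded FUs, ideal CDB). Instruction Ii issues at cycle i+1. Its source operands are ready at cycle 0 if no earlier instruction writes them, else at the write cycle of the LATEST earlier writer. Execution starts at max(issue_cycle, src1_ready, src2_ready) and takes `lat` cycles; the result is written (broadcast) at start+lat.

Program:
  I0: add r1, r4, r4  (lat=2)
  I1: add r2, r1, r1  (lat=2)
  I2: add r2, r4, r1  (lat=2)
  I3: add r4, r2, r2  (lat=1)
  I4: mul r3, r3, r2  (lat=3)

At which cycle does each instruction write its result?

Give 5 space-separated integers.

Answer: 3 5 5 6 8

Derivation:
I0 add r1: issue@1 deps=(None,None) exec_start@1 write@3
I1 add r2: issue@2 deps=(0,0) exec_start@3 write@5
I2 add r2: issue@3 deps=(None,0) exec_start@3 write@5
I3 add r4: issue@4 deps=(2,2) exec_start@5 write@6
I4 mul r3: issue@5 deps=(None,2) exec_start@5 write@8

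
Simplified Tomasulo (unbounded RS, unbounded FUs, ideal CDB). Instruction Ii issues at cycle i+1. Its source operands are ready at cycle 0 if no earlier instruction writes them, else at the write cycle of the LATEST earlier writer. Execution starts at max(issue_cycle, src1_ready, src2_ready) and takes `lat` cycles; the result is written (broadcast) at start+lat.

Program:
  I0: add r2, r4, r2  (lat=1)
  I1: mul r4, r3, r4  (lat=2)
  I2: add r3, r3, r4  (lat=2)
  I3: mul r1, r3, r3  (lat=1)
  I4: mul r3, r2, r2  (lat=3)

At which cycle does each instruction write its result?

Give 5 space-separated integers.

Answer: 2 4 6 7 8

Derivation:
I0 add r2: issue@1 deps=(None,None) exec_start@1 write@2
I1 mul r4: issue@2 deps=(None,None) exec_start@2 write@4
I2 add r3: issue@3 deps=(None,1) exec_start@4 write@6
I3 mul r1: issue@4 deps=(2,2) exec_start@6 write@7
I4 mul r3: issue@5 deps=(0,0) exec_start@5 write@8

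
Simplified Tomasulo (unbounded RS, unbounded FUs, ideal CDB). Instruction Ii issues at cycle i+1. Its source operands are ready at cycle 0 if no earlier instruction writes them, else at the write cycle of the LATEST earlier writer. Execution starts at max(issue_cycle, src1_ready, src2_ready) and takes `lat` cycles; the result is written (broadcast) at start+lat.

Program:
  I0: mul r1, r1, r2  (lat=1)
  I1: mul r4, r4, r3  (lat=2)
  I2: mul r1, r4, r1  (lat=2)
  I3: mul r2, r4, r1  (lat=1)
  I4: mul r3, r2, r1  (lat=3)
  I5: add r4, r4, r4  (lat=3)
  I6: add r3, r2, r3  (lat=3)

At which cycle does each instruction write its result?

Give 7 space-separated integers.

Answer: 2 4 6 7 10 9 13

Derivation:
I0 mul r1: issue@1 deps=(None,None) exec_start@1 write@2
I1 mul r4: issue@2 deps=(None,None) exec_start@2 write@4
I2 mul r1: issue@3 deps=(1,0) exec_start@4 write@6
I3 mul r2: issue@4 deps=(1,2) exec_start@6 write@7
I4 mul r3: issue@5 deps=(3,2) exec_start@7 write@10
I5 add r4: issue@6 deps=(1,1) exec_start@6 write@9
I6 add r3: issue@7 deps=(3,4) exec_start@10 write@13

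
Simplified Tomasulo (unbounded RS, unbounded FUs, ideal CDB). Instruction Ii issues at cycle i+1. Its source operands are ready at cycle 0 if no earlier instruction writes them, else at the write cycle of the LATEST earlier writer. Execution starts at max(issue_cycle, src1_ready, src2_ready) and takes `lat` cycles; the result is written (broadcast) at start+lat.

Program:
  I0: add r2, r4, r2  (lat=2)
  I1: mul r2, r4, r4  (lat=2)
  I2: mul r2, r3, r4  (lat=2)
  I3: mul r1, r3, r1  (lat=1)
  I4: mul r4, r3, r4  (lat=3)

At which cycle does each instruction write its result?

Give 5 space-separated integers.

I0 add r2: issue@1 deps=(None,None) exec_start@1 write@3
I1 mul r2: issue@2 deps=(None,None) exec_start@2 write@4
I2 mul r2: issue@3 deps=(None,None) exec_start@3 write@5
I3 mul r1: issue@4 deps=(None,None) exec_start@4 write@5
I4 mul r4: issue@5 deps=(None,None) exec_start@5 write@8

Answer: 3 4 5 5 8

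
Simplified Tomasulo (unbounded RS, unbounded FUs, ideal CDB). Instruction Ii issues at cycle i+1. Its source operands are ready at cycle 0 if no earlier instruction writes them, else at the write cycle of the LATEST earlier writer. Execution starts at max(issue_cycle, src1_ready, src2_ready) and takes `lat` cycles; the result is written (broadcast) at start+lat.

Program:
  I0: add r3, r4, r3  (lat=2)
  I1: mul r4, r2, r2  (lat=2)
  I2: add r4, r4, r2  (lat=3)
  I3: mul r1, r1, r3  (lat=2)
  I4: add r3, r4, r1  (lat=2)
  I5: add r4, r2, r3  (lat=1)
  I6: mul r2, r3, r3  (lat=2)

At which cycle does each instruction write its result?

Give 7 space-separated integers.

Answer: 3 4 7 6 9 10 11

Derivation:
I0 add r3: issue@1 deps=(None,None) exec_start@1 write@3
I1 mul r4: issue@2 deps=(None,None) exec_start@2 write@4
I2 add r4: issue@3 deps=(1,None) exec_start@4 write@7
I3 mul r1: issue@4 deps=(None,0) exec_start@4 write@6
I4 add r3: issue@5 deps=(2,3) exec_start@7 write@9
I5 add r4: issue@6 deps=(None,4) exec_start@9 write@10
I6 mul r2: issue@7 deps=(4,4) exec_start@9 write@11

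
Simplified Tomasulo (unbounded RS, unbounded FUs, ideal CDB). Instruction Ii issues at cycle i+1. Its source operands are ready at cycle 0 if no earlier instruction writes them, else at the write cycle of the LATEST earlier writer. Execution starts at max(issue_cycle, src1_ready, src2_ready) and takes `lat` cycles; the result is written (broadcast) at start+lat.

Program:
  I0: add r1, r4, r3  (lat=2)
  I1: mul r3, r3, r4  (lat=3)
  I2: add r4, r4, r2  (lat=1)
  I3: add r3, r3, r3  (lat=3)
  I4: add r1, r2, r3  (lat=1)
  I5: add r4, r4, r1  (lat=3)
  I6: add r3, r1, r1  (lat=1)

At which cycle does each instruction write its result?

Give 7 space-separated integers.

I0 add r1: issue@1 deps=(None,None) exec_start@1 write@3
I1 mul r3: issue@2 deps=(None,None) exec_start@2 write@5
I2 add r4: issue@3 deps=(None,None) exec_start@3 write@4
I3 add r3: issue@4 deps=(1,1) exec_start@5 write@8
I4 add r1: issue@5 deps=(None,3) exec_start@8 write@9
I5 add r4: issue@6 deps=(2,4) exec_start@9 write@12
I6 add r3: issue@7 deps=(4,4) exec_start@9 write@10

Answer: 3 5 4 8 9 12 10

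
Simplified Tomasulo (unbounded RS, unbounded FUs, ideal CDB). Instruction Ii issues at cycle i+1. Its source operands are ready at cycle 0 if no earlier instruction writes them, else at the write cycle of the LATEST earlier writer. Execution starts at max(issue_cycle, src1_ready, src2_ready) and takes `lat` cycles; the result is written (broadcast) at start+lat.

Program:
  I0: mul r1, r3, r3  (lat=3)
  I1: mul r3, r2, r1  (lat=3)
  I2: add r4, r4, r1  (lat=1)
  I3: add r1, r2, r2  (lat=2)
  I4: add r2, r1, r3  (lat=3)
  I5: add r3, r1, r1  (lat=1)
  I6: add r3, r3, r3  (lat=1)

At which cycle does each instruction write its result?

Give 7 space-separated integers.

I0 mul r1: issue@1 deps=(None,None) exec_start@1 write@4
I1 mul r3: issue@2 deps=(None,0) exec_start@4 write@7
I2 add r4: issue@3 deps=(None,0) exec_start@4 write@5
I3 add r1: issue@4 deps=(None,None) exec_start@4 write@6
I4 add r2: issue@5 deps=(3,1) exec_start@7 write@10
I5 add r3: issue@6 deps=(3,3) exec_start@6 write@7
I6 add r3: issue@7 deps=(5,5) exec_start@7 write@8

Answer: 4 7 5 6 10 7 8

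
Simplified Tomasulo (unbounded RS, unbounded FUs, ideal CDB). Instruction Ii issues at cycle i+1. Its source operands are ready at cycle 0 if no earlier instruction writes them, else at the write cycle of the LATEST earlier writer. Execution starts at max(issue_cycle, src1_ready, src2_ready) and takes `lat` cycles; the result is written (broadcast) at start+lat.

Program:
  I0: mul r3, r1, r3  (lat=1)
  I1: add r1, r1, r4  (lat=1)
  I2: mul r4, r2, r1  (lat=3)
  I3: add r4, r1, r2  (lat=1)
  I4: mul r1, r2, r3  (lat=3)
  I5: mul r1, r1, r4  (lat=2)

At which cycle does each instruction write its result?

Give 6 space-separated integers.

Answer: 2 3 6 5 8 10

Derivation:
I0 mul r3: issue@1 deps=(None,None) exec_start@1 write@2
I1 add r1: issue@2 deps=(None,None) exec_start@2 write@3
I2 mul r4: issue@3 deps=(None,1) exec_start@3 write@6
I3 add r4: issue@4 deps=(1,None) exec_start@4 write@5
I4 mul r1: issue@5 deps=(None,0) exec_start@5 write@8
I5 mul r1: issue@6 deps=(4,3) exec_start@8 write@10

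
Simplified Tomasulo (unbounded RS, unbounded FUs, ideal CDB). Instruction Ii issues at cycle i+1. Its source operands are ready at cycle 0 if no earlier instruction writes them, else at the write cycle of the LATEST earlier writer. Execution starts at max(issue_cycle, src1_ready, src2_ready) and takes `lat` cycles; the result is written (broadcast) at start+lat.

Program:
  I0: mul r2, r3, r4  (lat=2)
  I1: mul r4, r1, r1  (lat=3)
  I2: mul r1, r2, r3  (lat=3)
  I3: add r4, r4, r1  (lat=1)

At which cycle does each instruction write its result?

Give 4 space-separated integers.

Answer: 3 5 6 7

Derivation:
I0 mul r2: issue@1 deps=(None,None) exec_start@1 write@3
I1 mul r4: issue@2 deps=(None,None) exec_start@2 write@5
I2 mul r1: issue@3 deps=(0,None) exec_start@3 write@6
I3 add r4: issue@4 deps=(1,2) exec_start@6 write@7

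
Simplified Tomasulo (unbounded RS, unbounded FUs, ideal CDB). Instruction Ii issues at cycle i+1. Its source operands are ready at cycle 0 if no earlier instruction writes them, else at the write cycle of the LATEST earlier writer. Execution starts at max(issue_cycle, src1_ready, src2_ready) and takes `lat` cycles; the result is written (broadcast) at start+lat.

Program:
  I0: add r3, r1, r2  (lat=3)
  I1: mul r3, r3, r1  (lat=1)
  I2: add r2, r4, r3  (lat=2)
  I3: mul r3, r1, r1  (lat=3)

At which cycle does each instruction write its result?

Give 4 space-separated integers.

Answer: 4 5 7 7

Derivation:
I0 add r3: issue@1 deps=(None,None) exec_start@1 write@4
I1 mul r3: issue@2 deps=(0,None) exec_start@4 write@5
I2 add r2: issue@3 deps=(None,1) exec_start@5 write@7
I3 mul r3: issue@4 deps=(None,None) exec_start@4 write@7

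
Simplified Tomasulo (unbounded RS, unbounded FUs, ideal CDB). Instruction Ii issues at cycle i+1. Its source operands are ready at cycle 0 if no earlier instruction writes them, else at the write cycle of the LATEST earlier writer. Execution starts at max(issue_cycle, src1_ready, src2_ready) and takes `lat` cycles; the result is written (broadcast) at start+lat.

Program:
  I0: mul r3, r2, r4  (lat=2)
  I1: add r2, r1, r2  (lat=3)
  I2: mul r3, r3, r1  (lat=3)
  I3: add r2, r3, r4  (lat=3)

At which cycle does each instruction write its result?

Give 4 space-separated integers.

I0 mul r3: issue@1 deps=(None,None) exec_start@1 write@3
I1 add r2: issue@2 deps=(None,None) exec_start@2 write@5
I2 mul r3: issue@3 deps=(0,None) exec_start@3 write@6
I3 add r2: issue@4 deps=(2,None) exec_start@6 write@9

Answer: 3 5 6 9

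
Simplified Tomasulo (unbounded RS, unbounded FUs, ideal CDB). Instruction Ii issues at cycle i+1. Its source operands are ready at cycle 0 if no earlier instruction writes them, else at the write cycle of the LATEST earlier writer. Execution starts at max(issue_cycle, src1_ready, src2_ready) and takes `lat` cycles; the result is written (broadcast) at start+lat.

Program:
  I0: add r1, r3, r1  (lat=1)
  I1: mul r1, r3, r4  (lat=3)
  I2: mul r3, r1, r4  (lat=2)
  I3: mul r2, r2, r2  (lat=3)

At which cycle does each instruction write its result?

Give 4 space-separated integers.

I0 add r1: issue@1 deps=(None,None) exec_start@1 write@2
I1 mul r1: issue@2 deps=(None,None) exec_start@2 write@5
I2 mul r3: issue@3 deps=(1,None) exec_start@5 write@7
I3 mul r2: issue@4 deps=(None,None) exec_start@4 write@7

Answer: 2 5 7 7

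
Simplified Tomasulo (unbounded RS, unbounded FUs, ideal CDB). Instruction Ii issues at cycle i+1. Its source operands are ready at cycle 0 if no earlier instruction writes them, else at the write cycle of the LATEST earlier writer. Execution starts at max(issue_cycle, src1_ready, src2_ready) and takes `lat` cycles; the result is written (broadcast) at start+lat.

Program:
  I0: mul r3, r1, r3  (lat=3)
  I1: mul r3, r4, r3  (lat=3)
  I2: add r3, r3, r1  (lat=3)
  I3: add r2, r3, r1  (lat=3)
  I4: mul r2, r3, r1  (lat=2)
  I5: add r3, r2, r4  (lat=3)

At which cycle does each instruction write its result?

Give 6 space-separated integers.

Answer: 4 7 10 13 12 15

Derivation:
I0 mul r3: issue@1 deps=(None,None) exec_start@1 write@4
I1 mul r3: issue@2 deps=(None,0) exec_start@4 write@7
I2 add r3: issue@3 deps=(1,None) exec_start@7 write@10
I3 add r2: issue@4 deps=(2,None) exec_start@10 write@13
I4 mul r2: issue@5 deps=(2,None) exec_start@10 write@12
I5 add r3: issue@6 deps=(4,None) exec_start@12 write@15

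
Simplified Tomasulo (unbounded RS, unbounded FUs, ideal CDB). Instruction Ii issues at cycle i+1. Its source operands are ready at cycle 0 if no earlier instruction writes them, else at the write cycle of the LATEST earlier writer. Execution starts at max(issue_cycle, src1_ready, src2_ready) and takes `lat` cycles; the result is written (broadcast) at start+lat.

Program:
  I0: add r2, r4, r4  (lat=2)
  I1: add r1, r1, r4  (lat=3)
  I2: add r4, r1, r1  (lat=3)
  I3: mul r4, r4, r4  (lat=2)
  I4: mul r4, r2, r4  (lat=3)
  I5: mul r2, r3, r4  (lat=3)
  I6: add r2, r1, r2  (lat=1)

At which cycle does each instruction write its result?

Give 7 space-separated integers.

Answer: 3 5 8 10 13 16 17

Derivation:
I0 add r2: issue@1 deps=(None,None) exec_start@1 write@3
I1 add r1: issue@2 deps=(None,None) exec_start@2 write@5
I2 add r4: issue@3 deps=(1,1) exec_start@5 write@8
I3 mul r4: issue@4 deps=(2,2) exec_start@8 write@10
I4 mul r4: issue@5 deps=(0,3) exec_start@10 write@13
I5 mul r2: issue@6 deps=(None,4) exec_start@13 write@16
I6 add r2: issue@7 deps=(1,5) exec_start@16 write@17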